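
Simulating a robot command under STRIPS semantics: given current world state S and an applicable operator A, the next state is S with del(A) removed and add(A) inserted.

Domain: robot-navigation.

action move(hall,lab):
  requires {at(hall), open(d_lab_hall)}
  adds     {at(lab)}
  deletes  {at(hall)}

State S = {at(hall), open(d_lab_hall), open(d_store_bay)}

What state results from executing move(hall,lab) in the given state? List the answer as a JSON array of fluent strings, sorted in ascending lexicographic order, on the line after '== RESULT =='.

Progress:
  pre ⊆ S: {at(hall), open(d_lab_hall)} ⊆ S  — applicable
  S \ del = {open(d_lab_hall), open(d_store_bay)}
  ∪ add   = {at(lab), open(d_lab_hall), open(d_store_bay)}

== RESULT ==
["at(lab)", "open(d_lab_hall)", "open(d_store_bay)"]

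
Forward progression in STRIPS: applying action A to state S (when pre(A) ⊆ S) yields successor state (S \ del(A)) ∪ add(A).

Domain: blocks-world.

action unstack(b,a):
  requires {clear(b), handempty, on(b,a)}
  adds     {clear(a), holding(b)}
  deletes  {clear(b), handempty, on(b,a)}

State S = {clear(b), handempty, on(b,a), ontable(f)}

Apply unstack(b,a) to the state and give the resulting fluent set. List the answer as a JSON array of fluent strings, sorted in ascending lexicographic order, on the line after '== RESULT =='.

Compute (S \ del) ∪ add:
  pre ⊆ S: {clear(b), handempty, on(b,a)} ⊆ S  — applicable
  S \ del = {ontable(f)}
  ∪ add   = {clear(a), holding(b), ontable(f)}

== RESULT ==
["clear(a)", "holding(b)", "ontable(f)"]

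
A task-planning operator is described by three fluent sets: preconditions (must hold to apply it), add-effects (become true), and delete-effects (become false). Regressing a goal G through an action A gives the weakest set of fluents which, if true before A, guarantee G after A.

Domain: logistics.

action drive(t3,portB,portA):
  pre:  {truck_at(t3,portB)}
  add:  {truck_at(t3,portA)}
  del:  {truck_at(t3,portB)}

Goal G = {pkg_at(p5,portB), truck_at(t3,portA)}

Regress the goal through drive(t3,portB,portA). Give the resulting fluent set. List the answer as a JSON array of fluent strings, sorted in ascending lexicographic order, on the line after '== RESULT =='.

Regress:
  G ∩ del = {}  (empty — regression defined)
  G \ add = {pkg_at(p5,portB), truck_at(t3,portA)} \ {truck_at(t3,portA)} = {pkg_at(p5,portB)}
  ∪ pre   = {pkg_at(p5,portB)} ∪ {truck_at(t3,portB)}
          = {pkg_at(p5,portB), truck_at(t3,portB)}

== RESULT ==
["pkg_at(p5,portB)", "truck_at(t3,portB)"]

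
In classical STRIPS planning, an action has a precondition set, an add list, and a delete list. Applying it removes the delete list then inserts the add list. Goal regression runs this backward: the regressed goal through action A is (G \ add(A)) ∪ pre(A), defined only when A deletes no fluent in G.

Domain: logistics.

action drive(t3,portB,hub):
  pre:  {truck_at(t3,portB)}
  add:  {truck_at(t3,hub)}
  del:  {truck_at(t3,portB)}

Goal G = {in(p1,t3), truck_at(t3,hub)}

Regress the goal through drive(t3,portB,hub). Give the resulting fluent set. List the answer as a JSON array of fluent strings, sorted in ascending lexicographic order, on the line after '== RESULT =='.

Compute (G \ add) ∪ pre:
  G ∩ del = {}  (empty — regression defined)
  G \ add = {in(p1,t3), truck_at(t3,hub)} \ {truck_at(t3,hub)} = {in(p1,t3)}
  ∪ pre   = {in(p1,t3)} ∪ {truck_at(t3,portB)}
          = {in(p1,t3), truck_at(t3,portB)}

== RESULT ==
["in(p1,t3)", "truck_at(t3,portB)"]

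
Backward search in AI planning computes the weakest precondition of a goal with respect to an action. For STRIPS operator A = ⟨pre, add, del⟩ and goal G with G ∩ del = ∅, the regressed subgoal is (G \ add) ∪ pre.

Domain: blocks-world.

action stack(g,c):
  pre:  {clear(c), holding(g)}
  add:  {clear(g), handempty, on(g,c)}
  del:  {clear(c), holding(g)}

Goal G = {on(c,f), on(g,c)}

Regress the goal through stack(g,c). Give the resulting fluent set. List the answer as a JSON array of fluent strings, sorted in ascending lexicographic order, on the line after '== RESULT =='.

Compute (G \ add) ∪ pre:
  G ∩ del = {}  (empty — regression defined)
  G \ add = {on(c,f), on(g,c)} \ {clear(g), handempty, on(g,c)} = {on(c,f)}
  ∪ pre   = {on(c,f)} ∪ {clear(c), holding(g)}
          = {clear(c), holding(g), on(c,f)}

== RESULT ==
["clear(c)", "holding(g)", "on(c,f)"]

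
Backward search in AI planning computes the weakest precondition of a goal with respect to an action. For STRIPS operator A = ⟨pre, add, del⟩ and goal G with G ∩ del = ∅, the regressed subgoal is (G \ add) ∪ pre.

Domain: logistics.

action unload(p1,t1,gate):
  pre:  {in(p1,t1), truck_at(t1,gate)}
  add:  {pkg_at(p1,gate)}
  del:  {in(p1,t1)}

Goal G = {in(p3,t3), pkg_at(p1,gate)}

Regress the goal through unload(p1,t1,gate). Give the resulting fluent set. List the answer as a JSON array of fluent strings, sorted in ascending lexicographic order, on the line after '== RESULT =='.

Compute (G \ add) ∪ pre:
  G ∩ del = {}  (empty — regression defined)
  G \ add = {in(p3,t3), pkg_at(p1,gate)} \ {pkg_at(p1,gate)} = {in(p3,t3)}
  ∪ pre   = {in(p3,t3)} ∪ {in(p1,t1), truck_at(t1,gate)}
          = {in(p1,t1), in(p3,t3), truck_at(t1,gate)}

== RESULT ==
["in(p1,t1)", "in(p3,t3)", "truck_at(t1,gate)"]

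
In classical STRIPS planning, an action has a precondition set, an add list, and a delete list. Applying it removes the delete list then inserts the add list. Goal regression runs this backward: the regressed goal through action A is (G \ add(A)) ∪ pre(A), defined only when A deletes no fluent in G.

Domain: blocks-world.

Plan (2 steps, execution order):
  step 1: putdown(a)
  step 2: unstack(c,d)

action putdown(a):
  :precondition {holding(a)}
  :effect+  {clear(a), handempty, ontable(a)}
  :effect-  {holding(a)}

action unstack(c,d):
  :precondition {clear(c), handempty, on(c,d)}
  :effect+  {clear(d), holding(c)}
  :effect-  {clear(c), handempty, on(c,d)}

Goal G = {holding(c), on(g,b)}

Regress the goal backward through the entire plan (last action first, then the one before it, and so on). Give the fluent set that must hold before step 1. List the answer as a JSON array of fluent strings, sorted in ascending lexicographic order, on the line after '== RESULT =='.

Work backward from the goal:
  through step 2 (unstack(c,d)): drop {holding(c)}, keep {on(g,b)}, require {clear(c), handempty, on(c,d)}
    → {clear(c), handempty, on(c,d), on(g,b)}
  through step 1 (putdown(a)): drop {handempty}, keep {clear(c), on(c,d), on(g,b)}, require {holding(a)}
    → {clear(c), holding(a), on(c,d), on(g,b)}

== RESULT ==
["clear(c)", "holding(a)", "on(c,d)", "on(g,b)"]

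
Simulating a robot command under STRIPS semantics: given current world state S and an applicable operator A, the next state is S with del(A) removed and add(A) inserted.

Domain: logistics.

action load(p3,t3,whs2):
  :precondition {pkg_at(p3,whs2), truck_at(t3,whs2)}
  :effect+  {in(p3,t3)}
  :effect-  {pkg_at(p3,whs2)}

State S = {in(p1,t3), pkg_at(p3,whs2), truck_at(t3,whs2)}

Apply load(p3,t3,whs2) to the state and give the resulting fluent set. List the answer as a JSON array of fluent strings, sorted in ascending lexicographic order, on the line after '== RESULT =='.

Compute (S \ del) ∪ add:
  pre ⊆ S: {pkg_at(p3,whs2), truck_at(t3,whs2)} ⊆ S  — applicable
  S \ del = {in(p1,t3), truck_at(t3,whs2)}
  ∪ add   = {in(p1,t3), in(p3,t3), truck_at(t3,whs2)}

== RESULT ==
["in(p1,t3)", "in(p3,t3)", "truck_at(t3,whs2)"]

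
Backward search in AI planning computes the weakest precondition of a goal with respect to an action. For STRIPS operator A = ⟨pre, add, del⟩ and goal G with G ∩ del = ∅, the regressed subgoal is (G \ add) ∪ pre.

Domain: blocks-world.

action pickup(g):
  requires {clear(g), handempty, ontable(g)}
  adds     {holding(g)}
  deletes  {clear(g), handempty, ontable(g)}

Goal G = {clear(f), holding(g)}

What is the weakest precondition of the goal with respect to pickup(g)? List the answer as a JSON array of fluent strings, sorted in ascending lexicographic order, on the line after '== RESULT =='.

Compute (G \ add) ∪ pre:
  G ∩ del = {}  (empty — regression defined)
  G \ add = {clear(f), holding(g)} \ {holding(g)} = {clear(f)}
  ∪ pre   = {clear(f)} ∪ {clear(g), handempty, ontable(g)}
          = {clear(f), clear(g), handempty, ontable(g)}

== RESULT ==
["clear(f)", "clear(g)", "handempty", "ontable(g)"]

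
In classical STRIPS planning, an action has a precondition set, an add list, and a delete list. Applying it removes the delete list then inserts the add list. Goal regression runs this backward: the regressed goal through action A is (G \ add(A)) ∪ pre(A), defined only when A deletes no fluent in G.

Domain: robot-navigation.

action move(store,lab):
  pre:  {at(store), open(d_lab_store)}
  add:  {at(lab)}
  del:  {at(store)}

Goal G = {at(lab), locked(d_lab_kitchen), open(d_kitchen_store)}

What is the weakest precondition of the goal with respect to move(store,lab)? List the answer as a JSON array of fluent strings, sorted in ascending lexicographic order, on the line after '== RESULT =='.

Compute (G \ add) ∪ pre:
  G ∩ del = {}  (empty — regression defined)
  G \ add = {at(lab), locked(d_lab_kitchen), open(d_kitchen_store)} \ {at(lab)} = {locked(d_lab_kitchen), open(d_kitchen_store)}
  ∪ pre   = {locked(d_lab_kitchen), open(d_kitchen_store)} ∪ {at(store), open(d_lab_store)}
          = {at(store), locked(d_lab_kitchen), open(d_kitchen_store), open(d_lab_store)}

== RESULT ==
["at(store)", "locked(d_lab_kitchen)", "open(d_kitchen_store)", "open(d_lab_store)"]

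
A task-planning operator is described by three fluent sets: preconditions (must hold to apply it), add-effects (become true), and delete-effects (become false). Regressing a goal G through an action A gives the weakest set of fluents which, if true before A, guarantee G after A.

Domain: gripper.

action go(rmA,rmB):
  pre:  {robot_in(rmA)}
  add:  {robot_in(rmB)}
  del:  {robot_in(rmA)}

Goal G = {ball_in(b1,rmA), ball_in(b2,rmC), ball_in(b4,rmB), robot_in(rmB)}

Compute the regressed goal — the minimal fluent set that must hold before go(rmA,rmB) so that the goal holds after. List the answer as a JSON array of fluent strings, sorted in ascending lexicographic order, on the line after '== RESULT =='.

Regress:
  G ∩ del = {}  (empty — regression defined)
  G \ add = {ball_in(b1,rmA), ball_in(b2,rmC), ball_in(b4,rmB), robot_in(rmB)} \ {robot_in(rmB)} = {ball_in(b1,rmA), ball_in(b2,rmC), ball_in(b4,rmB)}
  ∪ pre   = {ball_in(b1,rmA), ball_in(b2,rmC), ball_in(b4,rmB)} ∪ {robot_in(rmA)}
          = {ball_in(b1,rmA), ball_in(b2,rmC), ball_in(b4,rmB), robot_in(rmA)}

== RESULT ==
["ball_in(b1,rmA)", "ball_in(b2,rmC)", "ball_in(b4,rmB)", "robot_in(rmA)"]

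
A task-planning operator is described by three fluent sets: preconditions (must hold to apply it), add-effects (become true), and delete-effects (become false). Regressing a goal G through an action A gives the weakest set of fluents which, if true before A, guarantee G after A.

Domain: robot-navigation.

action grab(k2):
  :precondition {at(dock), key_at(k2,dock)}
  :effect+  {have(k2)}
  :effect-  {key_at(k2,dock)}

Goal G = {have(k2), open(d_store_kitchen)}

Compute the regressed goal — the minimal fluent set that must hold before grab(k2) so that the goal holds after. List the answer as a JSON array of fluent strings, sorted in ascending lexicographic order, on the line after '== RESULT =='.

Compute (G \ add) ∪ pre:
  G ∩ del = {}  (empty — regression defined)
  G \ add = {have(k2), open(d_store_kitchen)} \ {have(k2)} = {open(d_store_kitchen)}
  ∪ pre   = {open(d_store_kitchen)} ∪ {at(dock), key_at(k2,dock)}
          = {at(dock), key_at(k2,dock), open(d_store_kitchen)}

== RESULT ==
["at(dock)", "key_at(k2,dock)", "open(d_store_kitchen)"]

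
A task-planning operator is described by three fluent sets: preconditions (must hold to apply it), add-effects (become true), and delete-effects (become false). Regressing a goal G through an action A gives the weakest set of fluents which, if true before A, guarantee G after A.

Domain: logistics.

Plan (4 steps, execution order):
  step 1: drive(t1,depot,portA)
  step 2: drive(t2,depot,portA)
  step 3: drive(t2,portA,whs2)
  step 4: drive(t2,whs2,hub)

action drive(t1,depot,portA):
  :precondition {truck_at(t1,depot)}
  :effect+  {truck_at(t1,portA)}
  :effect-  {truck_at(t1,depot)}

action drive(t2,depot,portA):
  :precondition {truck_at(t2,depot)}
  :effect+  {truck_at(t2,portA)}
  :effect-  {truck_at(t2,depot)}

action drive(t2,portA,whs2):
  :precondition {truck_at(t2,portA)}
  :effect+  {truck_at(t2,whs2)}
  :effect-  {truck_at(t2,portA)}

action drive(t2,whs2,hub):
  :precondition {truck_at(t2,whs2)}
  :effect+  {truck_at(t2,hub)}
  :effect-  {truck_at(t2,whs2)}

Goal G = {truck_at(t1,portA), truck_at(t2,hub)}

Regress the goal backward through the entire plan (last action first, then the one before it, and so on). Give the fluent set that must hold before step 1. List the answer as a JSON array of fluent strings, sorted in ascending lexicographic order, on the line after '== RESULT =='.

Work backward from the goal:
  through step 4 (drive(t2,whs2,hub)): drop {truck_at(t2,hub)}, keep {truck_at(t1,portA)}, require {truck_at(t2,whs2)}
    → {truck_at(t1,portA), truck_at(t2,whs2)}
  through step 3 (drive(t2,portA,whs2)): drop {truck_at(t2,whs2)}, keep {truck_at(t1,portA)}, require {truck_at(t2,portA)}
    → {truck_at(t1,portA), truck_at(t2,portA)}
  through step 2 (drive(t2,depot,portA)): drop {truck_at(t2,portA)}, keep {truck_at(t1,portA)}, require {truck_at(t2,depot)}
    → {truck_at(t1,portA), truck_at(t2,depot)}
  through step 1 (drive(t1,depot,portA)): drop {truck_at(t1,portA)}, keep {truck_at(t2,depot)}, require {truck_at(t1,depot)}
    → {truck_at(t1,depot), truck_at(t2,depot)}

== RESULT ==
["truck_at(t1,depot)", "truck_at(t2,depot)"]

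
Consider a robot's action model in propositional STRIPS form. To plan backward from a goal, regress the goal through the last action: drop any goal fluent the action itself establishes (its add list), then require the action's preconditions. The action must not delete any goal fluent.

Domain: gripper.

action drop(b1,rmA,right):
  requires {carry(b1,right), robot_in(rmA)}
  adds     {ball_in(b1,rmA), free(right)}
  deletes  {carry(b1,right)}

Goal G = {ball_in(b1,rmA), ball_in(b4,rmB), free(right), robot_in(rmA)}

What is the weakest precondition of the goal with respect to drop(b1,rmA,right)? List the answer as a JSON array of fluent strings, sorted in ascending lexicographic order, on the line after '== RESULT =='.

Compute (G \ add) ∪ pre:
  G ∩ del = {}  (empty — regression defined)
  G \ add = {ball_in(b1,rmA), ball_in(b4,rmB), free(right), robot_in(rmA)} \ {ball_in(b1,rmA), free(right)} = {ball_in(b4,rmB), robot_in(rmA)}
  ∪ pre   = {ball_in(b4,rmB), robot_in(rmA)} ∪ {carry(b1,right), robot_in(rmA)}
          = {ball_in(b4,rmB), carry(b1,right), robot_in(rmA)}

== RESULT ==
["ball_in(b4,rmB)", "carry(b1,right)", "robot_in(rmA)"]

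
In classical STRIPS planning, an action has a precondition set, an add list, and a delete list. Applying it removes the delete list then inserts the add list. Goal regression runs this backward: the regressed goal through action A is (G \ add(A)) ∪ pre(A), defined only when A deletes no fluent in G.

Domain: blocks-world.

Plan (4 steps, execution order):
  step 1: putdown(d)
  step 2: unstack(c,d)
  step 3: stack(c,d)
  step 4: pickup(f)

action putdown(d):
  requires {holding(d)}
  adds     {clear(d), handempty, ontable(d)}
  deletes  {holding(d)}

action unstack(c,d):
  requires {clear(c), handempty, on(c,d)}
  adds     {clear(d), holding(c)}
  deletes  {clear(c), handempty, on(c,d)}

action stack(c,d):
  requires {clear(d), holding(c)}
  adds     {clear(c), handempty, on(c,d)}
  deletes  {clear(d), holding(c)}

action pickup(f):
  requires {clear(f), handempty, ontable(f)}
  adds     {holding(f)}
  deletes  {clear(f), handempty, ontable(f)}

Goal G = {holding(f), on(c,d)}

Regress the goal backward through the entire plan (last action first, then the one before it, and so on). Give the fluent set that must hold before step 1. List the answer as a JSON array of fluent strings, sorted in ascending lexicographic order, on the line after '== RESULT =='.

Regress step by step:
  through step 4 (pickup(f)): drop {holding(f)}, keep {on(c,d)}, require {clear(f), handempty, ontable(f)}
    → {clear(f), handempty, on(c,d), ontable(f)}
  through step 3 (stack(c,d)): drop {handempty, on(c,d)}, keep {clear(f), ontable(f)}, require {clear(d), holding(c)}
    → {clear(d), clear(f), holding(c), ontable(f)}
  through step 2 (unstack(c,d)): drop {clear(d), holding(c)}, keep {clear(f), ontable(f)}, require {clear(c), handempty, on(c,d)}
    → {clear(c), clear(f), handempty, on(c,d), ontable(f)}
  through step 1 (putdown(d)): drop {handempty}, keep {clear(c), clear(f), on(c,d), ontable(f)}, require {holding(d)}
    → {clear(c), clear(f), holding(d), on(c,d), ontable(f)}

== RESULT ==
["clear(c)", "clear(f)", "holding(d)", "on(c,d)", "ontable(f)"]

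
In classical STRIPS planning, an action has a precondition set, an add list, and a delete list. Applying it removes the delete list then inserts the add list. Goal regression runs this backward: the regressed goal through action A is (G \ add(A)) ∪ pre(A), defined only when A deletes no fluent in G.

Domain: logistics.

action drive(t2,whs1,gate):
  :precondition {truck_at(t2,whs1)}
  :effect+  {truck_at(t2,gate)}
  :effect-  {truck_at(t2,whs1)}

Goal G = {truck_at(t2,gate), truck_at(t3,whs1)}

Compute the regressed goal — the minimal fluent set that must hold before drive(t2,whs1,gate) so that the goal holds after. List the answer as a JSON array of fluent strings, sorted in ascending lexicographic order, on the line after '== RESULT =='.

Regress:
  G ∩ del = {}  (empty — regression defined)
  G \ add = {truck_at(t2,gate), truck_at(t3,whs1)} \ {truck_at(t2,gate)} = {truck_at(t3,whs1)}
  ∪ pre   = {truck_at(t3,whs1)} ∪ {truck_at(t2,whs1)}
          = {truck_at(t2,whs1), truck_at(t3,whs1)}

== RESULT ==
["truck_at(t2,whs1)", "truck_at(t3,whs1)"]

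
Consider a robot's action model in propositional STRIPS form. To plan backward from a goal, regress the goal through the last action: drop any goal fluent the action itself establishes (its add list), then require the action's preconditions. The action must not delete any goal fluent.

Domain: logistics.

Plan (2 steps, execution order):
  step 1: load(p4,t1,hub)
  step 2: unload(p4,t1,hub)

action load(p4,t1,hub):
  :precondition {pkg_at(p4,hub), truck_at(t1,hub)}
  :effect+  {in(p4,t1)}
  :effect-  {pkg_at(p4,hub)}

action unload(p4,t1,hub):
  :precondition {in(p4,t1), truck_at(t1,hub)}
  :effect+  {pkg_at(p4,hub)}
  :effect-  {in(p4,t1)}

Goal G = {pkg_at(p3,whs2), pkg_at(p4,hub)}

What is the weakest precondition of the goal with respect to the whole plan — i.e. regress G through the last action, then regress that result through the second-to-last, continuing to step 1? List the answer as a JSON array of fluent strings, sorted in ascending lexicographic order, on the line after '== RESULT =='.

Regress step by step:
  through step 2 (unload(p4,t1,hub)): drop {pkg_at(p4,hub)}, keep {pkg_at(p3,whs2)}, require {in(p4,t1), truck_at(t1,hub)}
    → {in(p4,t1), pkg_at(p3,whs2), truck_at(t1,hub)}
  through step 1 (load(p4,t1,hub)): drop {in(p4,t1)}, keep {pkg_at(p3,whs2), truck_at(t1,hub)}, require {pkg_at(p4,hub), truck_at(t1,hub)}
    → {pkg_at(p3,whs2), pkg_at(p4,hub), truck_at(t1,hub)}

== RESULT ==
["pkg_at(p3,whs2)", "pkg_at(p4,hub)", "truck_at(t1,hub)"]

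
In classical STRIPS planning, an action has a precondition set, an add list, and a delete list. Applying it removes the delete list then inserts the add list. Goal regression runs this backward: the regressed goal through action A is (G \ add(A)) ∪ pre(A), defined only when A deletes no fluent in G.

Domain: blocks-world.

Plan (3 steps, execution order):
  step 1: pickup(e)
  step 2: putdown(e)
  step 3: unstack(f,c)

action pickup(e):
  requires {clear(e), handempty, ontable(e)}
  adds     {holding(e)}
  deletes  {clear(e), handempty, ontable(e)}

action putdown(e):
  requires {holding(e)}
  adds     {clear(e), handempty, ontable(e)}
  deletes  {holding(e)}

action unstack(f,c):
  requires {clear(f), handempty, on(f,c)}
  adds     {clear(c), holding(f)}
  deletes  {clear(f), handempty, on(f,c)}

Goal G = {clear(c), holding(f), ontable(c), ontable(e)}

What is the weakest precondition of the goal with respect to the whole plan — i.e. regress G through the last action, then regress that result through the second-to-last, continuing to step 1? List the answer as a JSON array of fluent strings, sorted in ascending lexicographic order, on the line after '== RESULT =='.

Work backward from the goal:
  through step 3 (unstack(f,c)): drop {clear(c), holding(f)}, keep {ontable(c), ontable(e)}, require {clear(f), handempty, on(f,c)}
    → {clear(f), handempty, on(f,c), ontable(c), ontable(e)}
  through step 2 (putdown(e)): drop {handempty, ontable(e)}, keep {clear(f), on(f,c), ontable(c)}, require {holding(e)}
    → {clear(f), holding(e), on(f,c), ontable(c)}
  through step 1 (pickup(e)): drop {holding(e)}, keep {clear(f), on(f,c), ontable(c)}, require {clear(e), handempty, ontable(e)}
    → {clear(e), clear(f), handempty, on(f,c), ontable(c), ontable(e)}

== RESULT ==
["clear(e)", "clear(f)", "handempty", "on(f,c)", "ontable(c)", "ontable(e)"]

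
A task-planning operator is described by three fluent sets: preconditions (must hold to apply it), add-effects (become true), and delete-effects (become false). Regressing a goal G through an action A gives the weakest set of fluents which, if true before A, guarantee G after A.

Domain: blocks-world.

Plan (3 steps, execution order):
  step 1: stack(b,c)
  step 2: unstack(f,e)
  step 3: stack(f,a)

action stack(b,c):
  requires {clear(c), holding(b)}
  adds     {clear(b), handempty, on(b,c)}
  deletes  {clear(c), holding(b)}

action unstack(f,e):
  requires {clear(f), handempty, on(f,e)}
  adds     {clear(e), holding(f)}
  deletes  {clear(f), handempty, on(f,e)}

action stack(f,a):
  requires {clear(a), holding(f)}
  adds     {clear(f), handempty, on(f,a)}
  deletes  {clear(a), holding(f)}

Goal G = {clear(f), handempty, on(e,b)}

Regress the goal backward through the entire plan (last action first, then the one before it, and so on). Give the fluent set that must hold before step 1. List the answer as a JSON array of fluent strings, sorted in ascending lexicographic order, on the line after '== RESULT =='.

Work backward from the goal:
  through step 3 (stack(f,a)): drop {clear(f), handempty}, keep {on(e,b)}, require {clear(a), holding(f)}
    → {clear(a), holding(f), on(e,b)}
  through step 2 (unstack(f,e)): drop {holding(f)}, keep {clear(a), on(e,b)}, require {clear(f), handempty, on(f,e)}
    → {clear(a), clear(f), handempty, on(e,b), on(f,e)}
  through step 1 (stack(b,c)): drop {handempty}, keep {clear(a), clear(f), on(e,b), on(f,e)}, require {clear(c), holding(b)}
    → {clear(a), clear(c), clear(f), holding(b), on(e,b), on(f,e)}

== RESULT ==
["clear(a)", "clear(c)", "clear(f)", "holding(b)", "on(e,b)", "on(f,e)"]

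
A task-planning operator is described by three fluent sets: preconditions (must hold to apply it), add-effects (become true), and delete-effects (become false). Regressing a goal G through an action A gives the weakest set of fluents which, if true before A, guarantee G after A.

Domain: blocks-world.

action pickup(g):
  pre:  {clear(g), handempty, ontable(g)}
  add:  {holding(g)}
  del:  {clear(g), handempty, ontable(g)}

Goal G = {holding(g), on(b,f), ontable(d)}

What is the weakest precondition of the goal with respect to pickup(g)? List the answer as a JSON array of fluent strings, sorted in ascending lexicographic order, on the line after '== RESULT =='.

Regress:
  G ∩ del = {}  (empty — regression defined)
  G \ add = {holding(g), on(b,f), ontable(d)} \ {holding(g)} = {on(b,f), ontable(d)}
  ∪ pre   = {on(b,f), ontable(d)} ∪ {clear(g), handempty, ontable(g)}
          = {clear(g), handempty, on(b,f), ontable(d), ontable(g)}

== RESULT ==
["clear(g)", "handempty", "on(b,f)", "ontable(d)", "ontable(g)"]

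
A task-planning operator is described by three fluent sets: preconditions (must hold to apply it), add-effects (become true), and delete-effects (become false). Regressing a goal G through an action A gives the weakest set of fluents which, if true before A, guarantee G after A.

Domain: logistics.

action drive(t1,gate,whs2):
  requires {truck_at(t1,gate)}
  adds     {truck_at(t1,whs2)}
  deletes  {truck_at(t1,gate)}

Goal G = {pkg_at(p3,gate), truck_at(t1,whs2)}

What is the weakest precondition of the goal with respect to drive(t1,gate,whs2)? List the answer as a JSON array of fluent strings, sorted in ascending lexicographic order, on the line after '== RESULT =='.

Compute (G \ add) ∪ pre:
  G ∩ del = {}  (empty — regression defined)
  G \ add = {pkg_at(p3,gate), truck_at(t1,whs2)} \ {truck_at(t1,whs2)} = {pkg_at(p3,gate)}
  ∪ pre   = {pkg_at(p3,gate)} ∪ {truck_at(t1,gate)}
          = {pkg_at(p3,gate), truck_at(t1,gate)}

== RESULT ==
["pkg_at(p3,gate)", "truck_at(t1,gate)"]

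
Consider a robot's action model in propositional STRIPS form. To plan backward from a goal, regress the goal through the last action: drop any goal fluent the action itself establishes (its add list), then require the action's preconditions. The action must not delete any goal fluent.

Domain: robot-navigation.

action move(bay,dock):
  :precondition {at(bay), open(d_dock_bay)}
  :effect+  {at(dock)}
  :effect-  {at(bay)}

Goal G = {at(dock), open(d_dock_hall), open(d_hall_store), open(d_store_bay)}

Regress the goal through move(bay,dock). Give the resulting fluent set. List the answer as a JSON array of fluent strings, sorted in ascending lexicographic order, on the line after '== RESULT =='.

Regress:
  G ∩ del = {}  (empty — regression defined)
  G \ add = {at(dock), open(d_dock_hall), open(d_hall_store), open(d_store_bay)} \ {at(dock)} = {open(d_dock_hall), open(d_hall_store), open(d_store_bay)}
  ∪ pre   = {open(d_dock_hall), open(d_hall_store), open(d_store_bay)} ∪ {at(bay), open(d_dock_bay)}
          = {at(bay), open(d_dock_bay), open(d_dock_hall), open(d_hall_store), open(d_store_bay)}

== RESULT ==
["at(bay)", "open(d_dock_bay)", "open(d_dock_hall)", "open(d_hall_store)", "open(d_store_bay)"]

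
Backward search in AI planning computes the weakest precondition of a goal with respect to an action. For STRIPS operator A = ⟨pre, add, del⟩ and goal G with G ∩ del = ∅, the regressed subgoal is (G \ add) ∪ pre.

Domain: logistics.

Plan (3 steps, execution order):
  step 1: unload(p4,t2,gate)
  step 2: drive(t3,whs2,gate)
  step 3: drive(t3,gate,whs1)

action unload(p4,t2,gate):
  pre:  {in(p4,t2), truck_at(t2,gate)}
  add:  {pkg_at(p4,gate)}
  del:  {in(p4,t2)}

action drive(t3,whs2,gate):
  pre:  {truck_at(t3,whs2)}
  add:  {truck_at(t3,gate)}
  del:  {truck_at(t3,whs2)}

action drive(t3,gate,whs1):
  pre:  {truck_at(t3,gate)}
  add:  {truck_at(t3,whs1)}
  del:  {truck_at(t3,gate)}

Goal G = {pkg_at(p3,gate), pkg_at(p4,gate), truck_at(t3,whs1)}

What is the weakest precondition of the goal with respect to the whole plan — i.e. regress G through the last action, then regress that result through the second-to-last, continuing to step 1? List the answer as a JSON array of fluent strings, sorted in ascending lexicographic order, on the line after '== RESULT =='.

Work backward from the goal:
  through step 3 (drive(t3,gate,whs1)): drop {truck_at(t3,whs1)}, keep {pkg_at(p3,gate), pkg_at(p4,gate)}, require {truck_at(t3,gate)}
    → {pkg_at(p3,gate), pkg_at(p4,gate), truck_at(t3,gate)}
  through step 2 (drive(t3,whs2,gate)): drop {truck_at(t3,gate)}, keep {pkg_at(p3,gate), pkg_at(p4,gate)}, require {truck_at(t3,whs2)}
    → {pkg_at(p3,gate), pkg_at(p4,gate), truck_at(t3,whs2)}
  through step 1 (unload(p4,t2,gate)): drop {pkg_at(p4,gate)}, keep {pkg_at(p3,gate), truck_at(t3,whs2)}, require {in(p4,t2), truck_at(t2,gate)}
    → {in(p4,t2), pkg_at(p3,gate), truck_at(t2,gate), truck_at(t3,whs2)}

== RESULT ==
["in(p4,t2)", "pkg_at(p3,gate)", "truck_at(t2,gate)", "truck_at(t3,whs2)"]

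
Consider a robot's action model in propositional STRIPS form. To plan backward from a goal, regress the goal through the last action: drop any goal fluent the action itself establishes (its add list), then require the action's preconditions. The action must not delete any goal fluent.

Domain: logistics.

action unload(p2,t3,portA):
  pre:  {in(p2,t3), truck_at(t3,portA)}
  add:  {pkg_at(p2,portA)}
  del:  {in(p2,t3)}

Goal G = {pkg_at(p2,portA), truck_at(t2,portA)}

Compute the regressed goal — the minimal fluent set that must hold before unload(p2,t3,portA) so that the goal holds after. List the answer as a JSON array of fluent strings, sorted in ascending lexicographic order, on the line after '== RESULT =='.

Compute (G \ add) ∪ pre:
  G ∩ del = {}  (empty — regression defined)
  G \ add = {pkg_at(p2,portA), truck_at(t2,portA)} \ {pkg_at(p2,portA)} = {truck_at(t2,portA)}
  ∪ pre   = {truck_at(t2,portA)} ∪ {in(p2,t3), truck_at(t3,portA)}
          = {in(p2,t3), truck_at(t2,portA), truck_at(t3,portA)}

== RESULT ==
["in(p2,t3)", "truck_at(t2,portA)", "truck_at(t3,portA)"]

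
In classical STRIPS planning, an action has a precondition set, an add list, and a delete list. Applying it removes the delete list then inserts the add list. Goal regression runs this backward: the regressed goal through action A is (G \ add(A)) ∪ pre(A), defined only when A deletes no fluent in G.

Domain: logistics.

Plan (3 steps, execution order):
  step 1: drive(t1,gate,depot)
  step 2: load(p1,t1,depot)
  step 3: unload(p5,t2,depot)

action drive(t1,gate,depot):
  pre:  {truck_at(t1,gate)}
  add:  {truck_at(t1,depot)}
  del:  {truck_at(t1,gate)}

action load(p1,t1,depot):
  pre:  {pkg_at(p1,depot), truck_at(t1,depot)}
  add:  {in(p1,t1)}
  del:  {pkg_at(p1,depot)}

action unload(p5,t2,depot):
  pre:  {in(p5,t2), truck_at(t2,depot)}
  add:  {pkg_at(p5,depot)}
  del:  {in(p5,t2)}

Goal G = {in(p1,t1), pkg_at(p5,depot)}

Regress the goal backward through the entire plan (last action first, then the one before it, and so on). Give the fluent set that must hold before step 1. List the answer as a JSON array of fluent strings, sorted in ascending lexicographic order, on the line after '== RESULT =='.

Regress step by step:
  through step 3 (unload(p5,t2,depot)): drop {pkg_at(p5,depot)}, keep {in(p1,t1)}, require {in(p5,t2), truck_at(t2,depot)}
    → {in(p1,t1), in(p5,t2), truck_at(t2,depot)}
  through step 2 (load(p1,t1,depot)): drop {in(p1,t1)}, keep {in(p5,t2), truck_at(t2,depot)}, require {pkg_at(p1,depot), truck_at(t1,depot)}
    → {in(p5,t2), pkg_at(p1,depot), truck_at(t1,depot), truck_at(t2,depot)}
  through step 1 (drive(t1,gate,depot)): drop {truck_at(t1,depot)}, keep {in(p5,t2), pkg_at(p1,depot), truck_at(t2,depot)}, require {truck_at(t1,gate)}
    → {in(p5,t2), pkg_at(p1,depot), truck_at(t1,gate), truck_at(t2,depot)}

== RESULT ==
["in(p5,t2)", "pkg_at(p1,depot)", "truck_at(t1,gate)", "truck_at(t2,depot)"]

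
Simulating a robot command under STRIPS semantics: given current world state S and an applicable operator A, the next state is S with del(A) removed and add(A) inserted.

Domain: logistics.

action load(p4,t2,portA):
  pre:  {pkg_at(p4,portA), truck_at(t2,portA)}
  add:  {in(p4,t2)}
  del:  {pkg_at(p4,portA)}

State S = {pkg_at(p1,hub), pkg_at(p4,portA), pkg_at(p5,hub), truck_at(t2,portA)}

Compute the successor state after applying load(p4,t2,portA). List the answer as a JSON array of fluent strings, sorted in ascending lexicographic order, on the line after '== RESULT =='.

Compute (S \ del) ∪ add:
  pre ⊆ S: {pkg_at(p4,portA), truck_at(t2,portA)} ⊆ S  — applicable
  S \ del = {pkg_at(p1,hub), pkg_at(p5,hub), truck_at(t2,portA)}
  ∪ add   = {in(p4,t2), pkg_at(p1,hub), pkg_at(p5,hub), truck_at(t2,portA)}

== RESULT ==
["in(p4,t2)", "pkg_at(p1,hub)", "pkg_at(p5,hub)", "truck_at(t2,portA)"]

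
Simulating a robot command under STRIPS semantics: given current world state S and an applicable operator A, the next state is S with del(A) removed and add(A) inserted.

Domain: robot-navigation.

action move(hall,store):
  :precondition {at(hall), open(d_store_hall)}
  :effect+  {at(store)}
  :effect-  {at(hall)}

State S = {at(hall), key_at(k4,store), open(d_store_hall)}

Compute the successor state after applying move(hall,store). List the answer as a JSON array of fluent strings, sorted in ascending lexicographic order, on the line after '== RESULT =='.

Progress:
  pre ⊆ S: {at(hall), open(d_store_hall)} ⊆ S  — applicable
  S \ del = {key_at(k4,store), open(d_store_hall)}
  ∪ add   = {at(store), key_at(k4,store), open(d_store_hall)}

== RESULT ==
["at(store)", "key_at(k4,store)", "open(d_store_hall)"]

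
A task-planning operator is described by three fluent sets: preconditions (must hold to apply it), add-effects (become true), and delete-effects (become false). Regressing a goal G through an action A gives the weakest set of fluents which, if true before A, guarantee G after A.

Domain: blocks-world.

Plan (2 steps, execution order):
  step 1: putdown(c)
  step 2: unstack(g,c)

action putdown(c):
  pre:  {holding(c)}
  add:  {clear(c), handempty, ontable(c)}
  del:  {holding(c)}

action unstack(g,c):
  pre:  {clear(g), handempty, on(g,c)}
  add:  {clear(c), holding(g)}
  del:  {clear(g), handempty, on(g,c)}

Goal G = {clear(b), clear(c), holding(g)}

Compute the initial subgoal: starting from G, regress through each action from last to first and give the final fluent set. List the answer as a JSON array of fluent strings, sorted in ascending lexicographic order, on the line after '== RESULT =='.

Regress step by step:
  through step 2 (unstack(g,c)): drop {clear(c), holding(g)}, keep {clear(b)}, require {clear(g), handempty, on(g,c)}
    → {clear(b), clear(g), handempty, on(g,c)}
  through step 1 (putdown(c)): drop {handempty}, keep {clear(b), clear(g), on(g,c)}, require {holding(c)}
    → {clear(b), clear(g), holding(c), on(g,c)}

== RESULT ==
["clear(b)", "clear(g)", "holding(c)", "on(g,c)"]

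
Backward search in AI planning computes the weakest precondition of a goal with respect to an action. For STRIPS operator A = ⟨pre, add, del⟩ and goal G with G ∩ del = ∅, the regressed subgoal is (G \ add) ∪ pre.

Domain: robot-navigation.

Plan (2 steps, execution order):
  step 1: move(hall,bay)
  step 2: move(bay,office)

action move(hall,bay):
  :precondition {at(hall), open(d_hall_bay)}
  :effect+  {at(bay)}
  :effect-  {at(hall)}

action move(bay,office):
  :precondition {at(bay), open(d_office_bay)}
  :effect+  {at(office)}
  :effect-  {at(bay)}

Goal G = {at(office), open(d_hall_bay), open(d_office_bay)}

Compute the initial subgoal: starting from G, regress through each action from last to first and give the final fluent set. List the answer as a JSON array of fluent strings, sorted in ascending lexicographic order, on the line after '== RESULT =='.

Regress step by step:
  through step 2 (move(bay,office)): drop {at(office)}, keep {open(d_hall_bay), open(d_office_bay)}, require {at(bay), open(d_office_bay)}
    → {at(bay), open(d_hall_bay), open(d_office_bay)}
  through step 1 (move(hall,bay)): drop {at(bay)}, keep {open(d_hall_bay), open(d_office_bay)}, require {at(hall), open(d_hall_bay)}
    → {at(hall), open(d_hall_bay), open(d_office_bay)}

== RESULT ==
["at(hall)", "open(d_hall_bay)", "open(d_office_bay)"]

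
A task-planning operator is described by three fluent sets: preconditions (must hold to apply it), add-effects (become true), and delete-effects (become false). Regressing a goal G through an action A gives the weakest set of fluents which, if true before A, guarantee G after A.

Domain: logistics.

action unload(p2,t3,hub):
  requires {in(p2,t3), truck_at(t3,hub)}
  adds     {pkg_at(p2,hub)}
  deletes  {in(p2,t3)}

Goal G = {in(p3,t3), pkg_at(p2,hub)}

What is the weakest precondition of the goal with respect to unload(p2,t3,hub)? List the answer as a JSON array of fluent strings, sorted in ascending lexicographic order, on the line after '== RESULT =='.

Compute (G \ add) ∪ pre:
  G ∩ del = {}  (empty — regression defined)
  G \ add = {in(p3,t3), pkg_at(p2,hub)} \ {pkg_at(p2,hub)} = {in(p3,t3)}
  ∪ pre   = {in(p3,t3)} ∪ {in(p2,t3), truck_at(t3,hub)}
          = {in(p2,t3), in(p3,t3), truck_at(t3,hub)}

== RESULT ==
["in(p2,t3)", "in(p3,t3)", "truck_at(t3,hub)"]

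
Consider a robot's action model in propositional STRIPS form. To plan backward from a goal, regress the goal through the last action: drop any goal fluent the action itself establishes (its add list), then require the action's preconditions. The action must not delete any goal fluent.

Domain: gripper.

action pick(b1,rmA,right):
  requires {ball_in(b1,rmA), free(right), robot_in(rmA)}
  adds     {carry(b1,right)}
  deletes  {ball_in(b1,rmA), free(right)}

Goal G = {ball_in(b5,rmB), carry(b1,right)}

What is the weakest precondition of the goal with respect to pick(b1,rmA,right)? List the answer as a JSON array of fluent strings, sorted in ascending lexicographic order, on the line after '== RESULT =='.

Regress:
  G ∩ del = {}  (empty — regression defined)
  G \ add = {ball_in(b5,rmB), carry(b1,right)} \ {carry(b1,right)} = {ball_in(b5,rmB)}
  ∪ pre   = {ball_in(b5,rmB)} ∪ {ball_in(b1,rmA), free(right), robot_in(rmA)}
          = {ball_in(b1,rmA), ball_in(b5,rmB), free(right), robot_in(rmA)}

== RESULT ==
["ball_in(b1,rmA)", "ball_in(b5,rmB)", "free(right)", "robot_in(rmA)"]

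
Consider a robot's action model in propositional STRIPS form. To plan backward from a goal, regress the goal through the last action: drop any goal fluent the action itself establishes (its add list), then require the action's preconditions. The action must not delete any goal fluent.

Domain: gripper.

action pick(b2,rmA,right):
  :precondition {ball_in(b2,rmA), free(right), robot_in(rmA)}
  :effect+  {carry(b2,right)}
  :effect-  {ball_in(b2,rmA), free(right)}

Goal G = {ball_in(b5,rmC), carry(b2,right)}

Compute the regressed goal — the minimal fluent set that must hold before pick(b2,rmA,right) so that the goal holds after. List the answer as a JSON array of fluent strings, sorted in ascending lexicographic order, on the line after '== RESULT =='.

Regress:
  G ∩ del = {}  (empty — regression defined)
  G \ add = {ball_in(b5,rmC), carry(b2,right)} \ {carry(b2,right)} = {ball_in(b5,rmC)}
  ∪ pre   = {ball_in(b5,rmC)} ∪ {ball_in(b2,rmA), free(right), robot_in(rmA)}
          = {ball_in(b2,rmA), ball_in(b5,rmC), free(right), robot_in(rmA)}

== RESULT ==
["ball_in(b2,rmA)", "ball_in(b5,rmC)", "free(right)", "robot_in(rmA)"]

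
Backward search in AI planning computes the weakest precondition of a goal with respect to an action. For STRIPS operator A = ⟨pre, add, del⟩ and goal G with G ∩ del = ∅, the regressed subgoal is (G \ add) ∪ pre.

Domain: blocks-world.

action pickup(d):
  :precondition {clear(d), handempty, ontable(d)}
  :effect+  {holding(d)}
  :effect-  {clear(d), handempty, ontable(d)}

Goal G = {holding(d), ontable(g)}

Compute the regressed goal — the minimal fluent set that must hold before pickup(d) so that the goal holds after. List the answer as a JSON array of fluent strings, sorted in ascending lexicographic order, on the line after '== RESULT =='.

Compute (G \ add) ∪ pre:
  G ∩ del = {}  (empty — regression defined)
  G \ add = {holding(d), ontable(g)} \ {holding(d)} = {ontable(g)}
  ∪ pre   = {ontable(g)} ∪ {clear(d), handempty, ontable(d)}
          = {clear(d), handempty, ontable(d), ontable(g)}

== RESULT ==
["clear(d)", "handempty", "ontable(d)", "ontable(g)"]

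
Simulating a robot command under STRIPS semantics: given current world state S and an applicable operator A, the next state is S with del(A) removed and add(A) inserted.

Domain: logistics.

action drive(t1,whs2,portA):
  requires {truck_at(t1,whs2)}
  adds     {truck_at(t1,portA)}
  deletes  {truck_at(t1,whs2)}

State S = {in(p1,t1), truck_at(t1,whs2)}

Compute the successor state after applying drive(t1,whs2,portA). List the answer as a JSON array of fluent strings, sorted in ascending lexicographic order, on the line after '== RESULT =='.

Progress:
  pre ⊆ S: {truck_at(t1,whs2)} ⊆ S  — applicable
  S \ del = {in(p1,t1)}
  ∪ add   = {in(p1,t1), truck_at(t1,portA)}

== RESULT ==
["in(p1,t1)", "truck_at(t1,portA)"]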